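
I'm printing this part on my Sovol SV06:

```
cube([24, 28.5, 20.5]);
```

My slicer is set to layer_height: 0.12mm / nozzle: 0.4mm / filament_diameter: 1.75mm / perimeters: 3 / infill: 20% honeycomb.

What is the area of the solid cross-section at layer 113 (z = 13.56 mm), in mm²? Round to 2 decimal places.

At z = 13.56 mm: the cube (footprint 24×28.5) is included at this height (area 684.00 mm²). Overall, the cross-section is a single solid region. Net area = 684.00 mm².

684.00 mm²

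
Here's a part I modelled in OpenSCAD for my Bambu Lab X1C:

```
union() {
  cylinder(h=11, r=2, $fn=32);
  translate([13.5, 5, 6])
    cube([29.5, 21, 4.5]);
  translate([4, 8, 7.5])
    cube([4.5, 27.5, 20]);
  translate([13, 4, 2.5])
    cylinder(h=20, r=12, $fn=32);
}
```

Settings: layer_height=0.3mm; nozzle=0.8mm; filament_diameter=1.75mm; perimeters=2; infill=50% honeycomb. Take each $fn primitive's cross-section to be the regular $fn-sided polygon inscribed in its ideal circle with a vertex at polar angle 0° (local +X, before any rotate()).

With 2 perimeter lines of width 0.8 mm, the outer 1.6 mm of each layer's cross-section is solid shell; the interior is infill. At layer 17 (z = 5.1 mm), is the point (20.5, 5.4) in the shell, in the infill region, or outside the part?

At z = 5.1 mm: the r=2 cylinder gives a regular 32-gon of circumradius 2 (constant along its height); the cube at (13.5, 5) does not reach this height (z outside [6, 10.5]); the cube at (4, 8) is absent (z outside [7.5, 27.5]); the cylinder at (13, 4): section is a regular 32-gon, circumradius r=12; Merging all regions: the regions partially overlap (shared area 0.50 mm²), so overlapping operands fuse into one piece — 1 connected region. Overall, the cross-section is a single solid region. The nearest boundary edge runs (24.77, 6.34)→(25.00, 4.00); distance from the point to it = 4.34 mm. The point is inside the cross-section and 4.34 mm from the nearest boundary — more than the 1.6 mm shell width (2 × 0.8), so it's in the infill interior.

infill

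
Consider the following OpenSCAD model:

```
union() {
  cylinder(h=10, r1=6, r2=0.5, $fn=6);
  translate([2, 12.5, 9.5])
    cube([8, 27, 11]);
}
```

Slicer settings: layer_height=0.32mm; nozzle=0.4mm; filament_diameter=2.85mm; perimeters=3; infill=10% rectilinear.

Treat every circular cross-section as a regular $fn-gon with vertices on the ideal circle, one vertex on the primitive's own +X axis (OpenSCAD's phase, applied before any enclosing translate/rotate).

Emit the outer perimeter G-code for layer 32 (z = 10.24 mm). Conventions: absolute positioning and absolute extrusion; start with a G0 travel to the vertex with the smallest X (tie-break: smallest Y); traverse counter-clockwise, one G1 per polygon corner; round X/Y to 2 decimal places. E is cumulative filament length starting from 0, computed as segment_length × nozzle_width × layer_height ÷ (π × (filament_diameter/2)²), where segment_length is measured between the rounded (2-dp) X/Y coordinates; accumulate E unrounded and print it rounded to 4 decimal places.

At z = 10.24 mm: the cone is not intersected at this z (z outside [0, 10]); the cube at (2, 12.5) (footprint 8×27) is included at this height; Taking the union: only the 8×27 cube at (2, 12.5) is present, so the union is just that shape — 1 connected region. The outline is a single polygon with 4 vertices. Extrusion per mm of travel: 0.4 × 0.32 / (π × 1.425²) = 0.020065. Accumulating E over each segment gives final E = 1.4045.

G0 X2.00 Y12.50 Z10.24
G1 X10.00 Y12.50 E0.1605
G1 X10.00 Y39.50 E0.7023
G1 X2.00 Y39.50 E0.8628
G1 X2.00 Y12.50 E1.4045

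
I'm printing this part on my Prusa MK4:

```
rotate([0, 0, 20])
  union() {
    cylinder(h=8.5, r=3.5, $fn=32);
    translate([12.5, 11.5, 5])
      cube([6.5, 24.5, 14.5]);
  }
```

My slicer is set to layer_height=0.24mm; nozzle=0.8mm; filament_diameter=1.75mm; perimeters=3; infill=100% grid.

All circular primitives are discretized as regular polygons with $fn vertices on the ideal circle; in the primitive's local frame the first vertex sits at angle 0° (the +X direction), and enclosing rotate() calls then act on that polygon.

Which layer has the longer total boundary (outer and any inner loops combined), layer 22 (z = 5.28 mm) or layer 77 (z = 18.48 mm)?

Layer 22 (z = 5.28): the cylinder: section is a regular 32-gon, circumradius r=3.5 (perimeter = 2·32·3.500·sin(180°/32) = 21.96 mm); the 6.5×24.5 cube at (12.5, 11.5) contributes its full rectangle (perimeter 62.00 mm); Combining (union): the 2 present regions are separate (no shared area or edge), so areas and boundary lengths simply add and each stays a separate island — boundary = 83.96 mm; (whole slice rotated 20° about Z — lengths, areas and connectivity unchanged). So its perimeter = 83.96 mm. Layer 77 (z = 18.48): the cylinder is not intersected at this z (z outside [0, 8.5]); the cube at (12.5, 11.5) (footprint 6.5×24.5) is included at this height (perimeter 62.00 mm); Merging all regions: only the 6.5×24.5 cube at (12.5, 11.5) is present, so the union is just that shape — boundary = 62.00 mm; (rotated 20° about Z; rotation is an isometry so areas/perimeters/island counts are preserved). So its perimeter = 62.00 mm. Layer 22 is larger (83.96 vs 62.00 mm).

layer 22 (z = 5.28 mm)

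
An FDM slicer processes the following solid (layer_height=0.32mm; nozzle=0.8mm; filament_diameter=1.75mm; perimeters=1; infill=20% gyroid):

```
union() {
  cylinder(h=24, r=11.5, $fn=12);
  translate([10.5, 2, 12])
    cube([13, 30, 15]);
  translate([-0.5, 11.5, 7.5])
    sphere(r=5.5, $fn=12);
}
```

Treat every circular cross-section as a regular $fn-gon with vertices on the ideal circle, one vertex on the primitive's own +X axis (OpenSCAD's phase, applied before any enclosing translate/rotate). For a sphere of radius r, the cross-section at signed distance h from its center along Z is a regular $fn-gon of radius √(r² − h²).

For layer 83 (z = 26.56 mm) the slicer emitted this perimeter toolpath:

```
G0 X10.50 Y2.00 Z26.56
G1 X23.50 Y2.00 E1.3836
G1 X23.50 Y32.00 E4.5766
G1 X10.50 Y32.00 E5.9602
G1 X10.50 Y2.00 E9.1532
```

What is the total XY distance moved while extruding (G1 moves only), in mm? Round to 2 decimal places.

Sum the Euclidean lengths of each G1 segment: total = 86.00 mm.

86.00 mm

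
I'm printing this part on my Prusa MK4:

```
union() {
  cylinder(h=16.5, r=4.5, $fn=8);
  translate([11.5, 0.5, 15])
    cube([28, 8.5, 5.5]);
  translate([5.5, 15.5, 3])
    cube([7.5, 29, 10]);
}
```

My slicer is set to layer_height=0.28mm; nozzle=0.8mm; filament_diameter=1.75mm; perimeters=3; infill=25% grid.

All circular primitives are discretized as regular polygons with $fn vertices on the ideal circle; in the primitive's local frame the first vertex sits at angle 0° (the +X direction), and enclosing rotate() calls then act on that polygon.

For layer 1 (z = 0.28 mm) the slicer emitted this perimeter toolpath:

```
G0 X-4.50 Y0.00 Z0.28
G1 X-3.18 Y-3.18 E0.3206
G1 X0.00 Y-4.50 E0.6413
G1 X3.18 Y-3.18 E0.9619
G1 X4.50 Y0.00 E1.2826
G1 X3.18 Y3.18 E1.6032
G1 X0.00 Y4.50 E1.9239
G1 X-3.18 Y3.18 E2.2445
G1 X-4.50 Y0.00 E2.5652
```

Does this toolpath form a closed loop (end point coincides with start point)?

Start point (G0): (-4.50, 0.00). End point (last G1): the path returns to the start — closed.

yes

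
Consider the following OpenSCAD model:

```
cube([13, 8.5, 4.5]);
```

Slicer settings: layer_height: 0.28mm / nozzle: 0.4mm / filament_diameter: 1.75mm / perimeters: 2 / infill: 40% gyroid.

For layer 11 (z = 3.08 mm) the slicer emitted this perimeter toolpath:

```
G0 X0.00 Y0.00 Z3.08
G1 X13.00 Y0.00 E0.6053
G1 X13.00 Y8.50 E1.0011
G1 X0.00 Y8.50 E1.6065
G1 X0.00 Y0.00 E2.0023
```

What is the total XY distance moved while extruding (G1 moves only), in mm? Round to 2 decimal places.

43.00 mm

Sum the Euclidean lengths of each G1 segment: total = 43.00 mm.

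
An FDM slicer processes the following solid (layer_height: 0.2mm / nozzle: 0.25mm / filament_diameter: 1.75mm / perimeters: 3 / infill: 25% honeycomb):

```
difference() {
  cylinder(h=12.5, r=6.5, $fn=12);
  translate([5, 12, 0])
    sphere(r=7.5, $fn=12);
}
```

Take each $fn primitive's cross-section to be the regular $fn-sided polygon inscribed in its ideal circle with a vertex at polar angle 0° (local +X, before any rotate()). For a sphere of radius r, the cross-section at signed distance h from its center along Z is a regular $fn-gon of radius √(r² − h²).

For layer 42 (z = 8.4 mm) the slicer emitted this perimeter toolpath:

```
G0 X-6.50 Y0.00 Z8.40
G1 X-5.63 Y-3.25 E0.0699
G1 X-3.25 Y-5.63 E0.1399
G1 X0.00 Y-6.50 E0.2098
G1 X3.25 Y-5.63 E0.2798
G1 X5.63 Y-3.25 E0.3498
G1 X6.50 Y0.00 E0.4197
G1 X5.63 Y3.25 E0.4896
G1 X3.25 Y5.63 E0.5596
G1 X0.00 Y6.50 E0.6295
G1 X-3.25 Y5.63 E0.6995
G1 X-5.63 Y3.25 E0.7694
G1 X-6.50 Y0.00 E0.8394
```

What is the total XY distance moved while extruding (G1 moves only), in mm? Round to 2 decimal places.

Sum the Euclidean lengths of each G1 segment: total = 40.38 mm.

40.38 mm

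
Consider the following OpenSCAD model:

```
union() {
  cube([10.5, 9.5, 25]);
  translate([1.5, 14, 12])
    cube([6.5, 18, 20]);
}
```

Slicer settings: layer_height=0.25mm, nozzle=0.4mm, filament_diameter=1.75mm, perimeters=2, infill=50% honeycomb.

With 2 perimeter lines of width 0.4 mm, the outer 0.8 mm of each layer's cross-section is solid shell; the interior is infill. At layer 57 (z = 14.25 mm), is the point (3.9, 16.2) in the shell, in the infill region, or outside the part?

At z = 14.25 mm: the 10.5×9.5 cube contributes its full rectangle; the cube at (1.5, 14) (footprint 6.5×18) is included at this height; Combining (union): the 2 present regions are separate (no shared area or edge), so areas and boundary lengths simply add and each stays a separate island — 2 connected regions. Overall, the cross-section has 2 separate islands. The nearest boundary edge runs (8.00, 14.00)→(1.50, 14.00); distance from the point to it = 2.20 mm. (Shell/infill is judged within the island containing the point — the largest one.) The point is inside the cross-section and 2.20 mm from the nearest boundary — more than the 0.8 mm shell width (2 × 0.4), so it's in the infill interior.

infill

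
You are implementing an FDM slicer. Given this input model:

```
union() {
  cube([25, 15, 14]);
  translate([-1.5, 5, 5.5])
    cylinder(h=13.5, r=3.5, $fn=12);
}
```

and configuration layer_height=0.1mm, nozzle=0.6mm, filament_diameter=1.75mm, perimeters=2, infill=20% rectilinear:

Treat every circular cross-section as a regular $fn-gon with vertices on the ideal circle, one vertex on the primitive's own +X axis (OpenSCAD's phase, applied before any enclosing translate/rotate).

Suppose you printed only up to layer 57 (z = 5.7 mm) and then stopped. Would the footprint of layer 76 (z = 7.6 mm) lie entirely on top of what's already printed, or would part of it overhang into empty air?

Compare the two slices. At z = 5.7: the cube (footprint 25×15) is included at this height (area 375.00 mm²); the r=3.5 cylinder at (-1.5, 5) contributes a regular 12-gon of circumradius 3.5 (area = (12/2)·3.500²·sin(360°/12) = 36.75 mm²); Taking the union: the regions partially overlap — summed areas 411.75 mm² minus the doubly-counted overlap 8.48 mm² gives 403.27 mm² — area = 403.27 mm². At z = 7.6: the cube is present — its section is the full 25×15 rectangle (area 375.00 mm²); the r=3.5 cylinder at (-1.5, 5) contributes a regular 12-gon of circumradius 3.5 (area = (12/2)·3.500²·sin(360°/12) = 36.75 mm²); Merging all regions: the regions partially overlap — summed areas 411.75 mm² minus the doubly-counted overlap 8.48 mm² gives 403.27 mm² — area = 403.27 mm². Checking containment: the cross-section at z = 7.6 is a subset of the cross-section at z = 5.7.

entirely on top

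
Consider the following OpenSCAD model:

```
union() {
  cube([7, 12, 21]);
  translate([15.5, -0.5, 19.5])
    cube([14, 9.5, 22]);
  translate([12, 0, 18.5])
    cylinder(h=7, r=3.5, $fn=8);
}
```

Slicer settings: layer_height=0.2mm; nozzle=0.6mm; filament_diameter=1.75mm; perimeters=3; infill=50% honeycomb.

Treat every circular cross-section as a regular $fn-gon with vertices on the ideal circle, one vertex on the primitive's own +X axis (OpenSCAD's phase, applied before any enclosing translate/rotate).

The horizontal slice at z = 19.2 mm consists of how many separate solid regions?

2

At z = 19.2 mm: the 7×12 cube contributes its full rectangle; the cube at (15.5, -0.5) does not reach this height (z outside [19.5, 41.5]); the r=3.5 cylinder at (12, 0) gives a regular 8-gon of circumradius 3.5 (constant along its height); Taking the union: the 2 present regions are separate (no shared area or edge), so areas and boundary lengths simply add and each stays a separate island — 2 connected regions. The result has 2 disconnected regions.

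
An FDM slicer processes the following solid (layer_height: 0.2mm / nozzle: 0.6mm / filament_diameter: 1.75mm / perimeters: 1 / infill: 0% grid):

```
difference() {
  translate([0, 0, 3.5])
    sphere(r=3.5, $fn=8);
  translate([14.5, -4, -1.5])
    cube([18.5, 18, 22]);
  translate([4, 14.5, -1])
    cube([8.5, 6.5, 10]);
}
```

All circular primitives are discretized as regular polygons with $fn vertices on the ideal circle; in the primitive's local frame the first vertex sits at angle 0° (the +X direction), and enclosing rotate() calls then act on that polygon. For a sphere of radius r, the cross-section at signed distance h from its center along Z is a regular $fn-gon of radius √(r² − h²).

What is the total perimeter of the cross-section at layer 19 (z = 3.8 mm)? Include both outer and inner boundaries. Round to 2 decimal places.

At z = 3.8 mm: the r=3.5 sphere contributes a regular 8-gon of circumradius √(3.5²−0.3²) = 3.487 (perimeter = 2·8·3.487·sin(180°/8) = 21.35 mm); the 18.5×18 cube at (14.5, -4) contributes its full rectangle (perimeter 73.00 mm); the 8.5×6.5 cube at (4, 14.5) contributes its full rectangle (perimeter 30.00 mm); Subtracting the remaining from the first: starting from the r=3.5 sphere, the 18.5×18 cube at (14.5, -4) misses the remaining region (no effect); the 8.5×6.5 cube at (4, 14.5) misses the remaining region (no effect) — boundary = 21.35 mm. Overall, the cross-section is a single solid region. Total boundary length (outer) = 21.35 mm.

21.35 mm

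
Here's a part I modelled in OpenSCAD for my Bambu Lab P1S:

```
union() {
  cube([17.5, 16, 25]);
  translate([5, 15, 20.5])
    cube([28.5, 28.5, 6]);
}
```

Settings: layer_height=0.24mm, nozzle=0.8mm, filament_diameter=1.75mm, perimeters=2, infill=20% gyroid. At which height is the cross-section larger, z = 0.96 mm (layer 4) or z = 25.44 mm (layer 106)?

Layer 4 (z = 0.96): the cube (footprint 17.5×16) is included at this height (area 280.00 mm²); the cube at (5, 15) is not intersected at this z (z outside [20.5, 26.5]); Taking the union: only the 17.5×16 cube is present, so the union is just that shape — area = 280.00 mm². So its area = 280.00 mm². Layer 106 (z = 25.44): the cube does not reach this height (z outside [0, 25]); the cube at (5, 15) (footprint 28.5×28.5) is included at this height (area 812.25 mm²); Combining (union): only the 28.5×28.5 cube at (5, 15) is present, so the union is just that shape — area = 812.25 mm². So its area = 812.25 mm². Layer 106 is larger (812.25 vs 280.00 mm²).

layer 106 (z = 25.44 mm)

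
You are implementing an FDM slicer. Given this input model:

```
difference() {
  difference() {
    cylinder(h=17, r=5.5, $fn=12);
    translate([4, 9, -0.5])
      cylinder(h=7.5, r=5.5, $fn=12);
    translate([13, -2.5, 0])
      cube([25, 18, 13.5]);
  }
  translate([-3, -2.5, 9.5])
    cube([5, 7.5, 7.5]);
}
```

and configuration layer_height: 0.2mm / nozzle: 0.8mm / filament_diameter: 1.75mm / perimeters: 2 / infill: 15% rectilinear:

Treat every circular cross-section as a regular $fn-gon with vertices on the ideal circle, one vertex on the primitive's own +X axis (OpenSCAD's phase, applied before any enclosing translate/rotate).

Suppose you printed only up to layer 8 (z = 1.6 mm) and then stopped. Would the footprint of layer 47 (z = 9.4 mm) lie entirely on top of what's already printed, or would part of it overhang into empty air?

Compare the two slices. At z = 1.6: the r=5.5 cylinder contributes a regular 12-gon of circumradius 5.5 (area = (12/2)·5.500²·sin(360°/12) = 90.75 mm²); the r=5.5 cylinder at (4, 9) gives a regular 12-gon of circumradius 5.5 (constant along its height) (area = (12/2)·5.500²·sin(360°/12) = 90.75 mm²); the 25×18 cube at (13, -2.5) contributes its full rectangle (area 450.00 mm²); Subtracting the remaining from the first: starting from the r=5.5 cylinder (90.75 mm²), the r=5.5 cylinder at (4, 9) partially overlaps it — only the 2.57 mm² overlap (of its 90.75 mm²) is removed, clipping the outline; the 25×18 cube at (13, -2.5) misses the remaining region (no effect) — area = 88.18 mm²; the cube at (-3, -2.5) is not intersected at this z (z outside [9.5, 17]); Subtracting the remaining from the first: none of the subtracted shapes is present at this height, so the result so far is unchanged — area = 88.18 mm². At z = 9.4: the r=5.5 cylinder gives a regular 12-gon of circumradius 5.5 (constant along its height) (area = (12/2)·5.500²·sin(360°/12) = 90.75 mm²); the cylinder at (4, 9) is absent (z outside [-0.5, 7]); the cube at (13, -2.5) (footprint 25×18) is included at this height (area 450.00 mm²); Subtracting the remaining from the first: starting from the r=5.5 cylinder (90.75 mm²), the 25×18 cube at (13, -2.5) misses the remaining region (no effect) — area = 90.75 mm²; the cube at (-3, -2.5) is absent (z outside [9.5, 17]); After the difference (first − rest): none of the subtracted shapes is present at this height, so the result so far is unchanged — area = 90.75 mm². Checking containment: at z = 9.4 the cross-section extends beyond the z = 1.6 cross-section by about 2.57 mm².

part overhangs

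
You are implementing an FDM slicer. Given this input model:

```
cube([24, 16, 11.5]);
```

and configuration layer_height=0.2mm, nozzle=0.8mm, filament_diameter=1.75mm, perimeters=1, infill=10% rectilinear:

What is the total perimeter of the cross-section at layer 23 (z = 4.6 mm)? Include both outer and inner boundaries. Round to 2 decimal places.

80.00 mm

At z = 4.6 mm: the cube (footprint 24×16) is included at this height (perimeter 80.00 mm). Overall, the cross-section is a single solid region. Total boundary length (outer) = 80.00 mm.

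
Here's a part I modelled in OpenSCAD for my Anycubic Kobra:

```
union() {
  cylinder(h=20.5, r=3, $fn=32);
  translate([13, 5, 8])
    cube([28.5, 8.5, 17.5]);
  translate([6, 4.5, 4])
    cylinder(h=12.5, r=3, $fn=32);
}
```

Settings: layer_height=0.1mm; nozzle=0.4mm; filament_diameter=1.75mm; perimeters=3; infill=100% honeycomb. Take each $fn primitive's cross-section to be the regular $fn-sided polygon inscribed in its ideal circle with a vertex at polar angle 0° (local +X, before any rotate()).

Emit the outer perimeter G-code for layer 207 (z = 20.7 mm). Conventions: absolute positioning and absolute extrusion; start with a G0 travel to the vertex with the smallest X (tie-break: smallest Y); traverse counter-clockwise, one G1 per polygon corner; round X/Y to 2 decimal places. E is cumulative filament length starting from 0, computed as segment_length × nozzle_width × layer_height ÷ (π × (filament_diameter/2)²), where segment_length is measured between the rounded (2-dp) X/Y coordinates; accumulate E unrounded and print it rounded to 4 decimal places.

G0 X13.00 Y5.00 Z20.70
G1 X41.50 Y5.00 E0.4740
G1 X41.50 Y13.50 E0.6153
G1 X13.00 Y13.50 E1.0893
G1 X13.00 Y5.00 E1.2306

At z = 20.7 mm: the cylinder does not reach this height (z outside [0, 20.5]); the cube at (13, 5) (footprint 28.5×8.5) is included at this height; the cylinder at (6, 4.5) is absent (z outside [4, 16.5]); Combining (union): only the 28.5×8.5 cube at (13, 5) is present, so the union is just that shape — 1 connected region. The outline is a single polygon with 4 vertices. Extrusion per mm of travel: 0.4 × 0.1 / (π × 0.875²) = 0.016630. Accumulating E over each segment gives final E = 1.2306.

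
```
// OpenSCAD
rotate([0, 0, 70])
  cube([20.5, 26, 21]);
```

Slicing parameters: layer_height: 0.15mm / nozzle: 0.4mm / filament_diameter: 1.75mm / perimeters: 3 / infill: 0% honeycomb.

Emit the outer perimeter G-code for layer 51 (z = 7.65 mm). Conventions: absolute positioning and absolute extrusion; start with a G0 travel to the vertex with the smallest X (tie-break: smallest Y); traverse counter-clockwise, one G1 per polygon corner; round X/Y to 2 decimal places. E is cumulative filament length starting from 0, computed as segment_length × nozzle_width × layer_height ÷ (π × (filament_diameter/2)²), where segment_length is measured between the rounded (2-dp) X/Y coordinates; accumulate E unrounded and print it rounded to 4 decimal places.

G0 X-24.43 Y8.89 Z7.65
G1 X0.00 Y0.00 E0.6485
G1 X7.01 Y19.26 E1.1598
G1 X-17.42 Y28.16 E1.8084
G1 X-24.43 Y8.89 E2.3199

At z = 7.65 mm: the cube (footprint 20.5×26) is included at this height; (rotated 70° about Z; rotation is an isometry so areas/perimeters/island counts are preserved). The outline is a single polygon with 4 vertices. Extrusion per mm of travel: 0.4 × 0.15 / (π × 0.875²) = 0.024945. Accumulating E over each segment gives final E = 2.3199.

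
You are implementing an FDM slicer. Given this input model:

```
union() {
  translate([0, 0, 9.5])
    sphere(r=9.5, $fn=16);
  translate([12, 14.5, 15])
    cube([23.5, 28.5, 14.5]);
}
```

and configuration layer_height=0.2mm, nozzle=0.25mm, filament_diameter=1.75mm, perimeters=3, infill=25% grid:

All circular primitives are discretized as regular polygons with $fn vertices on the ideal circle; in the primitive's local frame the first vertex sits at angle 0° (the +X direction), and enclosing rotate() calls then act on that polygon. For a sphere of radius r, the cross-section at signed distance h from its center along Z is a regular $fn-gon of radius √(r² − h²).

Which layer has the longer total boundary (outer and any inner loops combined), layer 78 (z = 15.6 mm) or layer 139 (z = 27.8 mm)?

Layer 78 (z = 15.6): the r=9.5 sphere contributes a regular 16-gon of circumradius √(9.5²−6.1²) = 7.283 (perimeter = 2·16·7.283·sin(180°/16) = 45.47 mm); the cube at (12, 14.5) is present — its section is the full 23.5×28.5 rectangle (perimeter 104.00 mm); Taking the union: the 2 present regions are separate (no shared area or edge), so areas and boundary lengths simply add and each stays a separate island — boundary = 149.47 mm. So its perimeter = 149.47 mm. Layer 139 (z = 27.8): the sphere does not reach this height (|z−center|=18.300 > r=9.5); the cube at (12, 14.5) (footprint 23.5×28.5) is included at this height (perimeter 104.00 mm); Combining (union): only the 23.5×28.5 cube at (12, 14.5) is present, so the union is just that shape — boundary = 104.00 mm. So its perimeter = 104.00 mm. Layer 78 is larger (149.47 vs 104.00 mm).

layer 78 (z = 15.6 mm)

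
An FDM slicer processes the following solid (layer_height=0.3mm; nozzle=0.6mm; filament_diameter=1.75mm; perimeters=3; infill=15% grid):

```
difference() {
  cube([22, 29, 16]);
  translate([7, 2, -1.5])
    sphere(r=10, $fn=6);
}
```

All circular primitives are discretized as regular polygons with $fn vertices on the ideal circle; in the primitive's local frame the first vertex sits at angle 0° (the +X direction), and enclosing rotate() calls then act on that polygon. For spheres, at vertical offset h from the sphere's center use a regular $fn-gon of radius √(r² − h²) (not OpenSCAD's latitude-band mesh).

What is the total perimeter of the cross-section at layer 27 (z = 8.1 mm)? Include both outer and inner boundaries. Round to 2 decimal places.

At z = 8.1 mm: the cube is present — its section is the full 22×29 rectangle (perimeter 102.00 mm); the r=10 sphere at (7, 2) contributes a regular 6-gon of circumradius √(10²−9.6²) = 2.800 (perimeter = 2·6·2.800·sin(180°/6) = 16.80 mm); Subtracting the remaining from the first: starting from the 22×29 cube, the r=10 sphere at (7, 2) partially overlaps it — only the 19.08 mm² overlap (of its 20.37 mm²) is removed, clipping the outline — boundary = 111.73 mm. Overall, the cross-section is a single solid region. Total boundary length (outer) = 111.73 mm.

111.73 mm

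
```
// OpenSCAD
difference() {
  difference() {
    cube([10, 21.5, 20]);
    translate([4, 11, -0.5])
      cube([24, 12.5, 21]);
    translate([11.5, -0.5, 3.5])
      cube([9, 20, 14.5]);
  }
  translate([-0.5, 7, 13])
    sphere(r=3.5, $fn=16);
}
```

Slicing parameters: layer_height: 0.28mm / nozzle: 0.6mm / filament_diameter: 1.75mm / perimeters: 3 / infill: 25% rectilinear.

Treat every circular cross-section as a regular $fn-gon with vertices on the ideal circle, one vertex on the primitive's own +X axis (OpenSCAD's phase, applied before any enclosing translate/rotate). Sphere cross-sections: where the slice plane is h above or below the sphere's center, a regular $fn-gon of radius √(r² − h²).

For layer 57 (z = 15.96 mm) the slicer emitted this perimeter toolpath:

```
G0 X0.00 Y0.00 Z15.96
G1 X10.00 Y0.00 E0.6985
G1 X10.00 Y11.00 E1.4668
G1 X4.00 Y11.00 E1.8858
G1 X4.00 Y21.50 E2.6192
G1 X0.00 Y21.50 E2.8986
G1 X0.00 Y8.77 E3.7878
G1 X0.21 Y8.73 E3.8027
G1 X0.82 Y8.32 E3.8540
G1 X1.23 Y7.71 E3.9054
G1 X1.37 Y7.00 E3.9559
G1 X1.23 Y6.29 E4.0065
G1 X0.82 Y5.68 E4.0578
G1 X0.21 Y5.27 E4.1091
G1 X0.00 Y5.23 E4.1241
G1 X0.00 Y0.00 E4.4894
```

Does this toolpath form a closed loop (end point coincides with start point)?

Start point (G0): (0.00, 0.00). End point (last G1): the path returns to the start — closed.

yes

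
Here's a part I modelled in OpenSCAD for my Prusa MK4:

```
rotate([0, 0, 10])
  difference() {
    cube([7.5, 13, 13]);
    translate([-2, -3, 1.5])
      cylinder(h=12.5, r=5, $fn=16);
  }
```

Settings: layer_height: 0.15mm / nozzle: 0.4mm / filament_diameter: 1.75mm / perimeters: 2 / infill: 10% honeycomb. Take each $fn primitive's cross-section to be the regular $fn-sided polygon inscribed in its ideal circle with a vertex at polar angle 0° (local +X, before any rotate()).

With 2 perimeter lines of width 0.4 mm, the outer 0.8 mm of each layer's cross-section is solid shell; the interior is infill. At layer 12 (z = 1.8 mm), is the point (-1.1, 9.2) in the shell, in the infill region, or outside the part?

shell

At z = 1.8 mm: the cube is present — its section is the full 7.5×13 rectangle; the r=5 cylinder at (-2, -3) gives a regular 16-gon of circumradius 5 (constant along its height); After the difference (first − rest): starting from the 7.5×13 cube, the r=5 cylinder at (-2, -3) partially overlaps it — only the 1.71 mm² overlap (of its 76.54 mm²) is removed, clipping the outline — 1 connected region; (rotated 10° about Z; rotation is an isometry so areas/perimeters/island counts are preserved). Overall, the cross-section is a single solid region. Undo the 10° rotation: the query point maps to (0.514, 9.251) in the un-rotated model frame. The nearest boundary edge runs (0.00, 1.56)→(0.00, 13.00); distance from the point to it = 0.51 mm. The point is inside the cross-section, 0.51 mm from the nearest boundary — within the 0.8 mm shell band (2 × 0.4).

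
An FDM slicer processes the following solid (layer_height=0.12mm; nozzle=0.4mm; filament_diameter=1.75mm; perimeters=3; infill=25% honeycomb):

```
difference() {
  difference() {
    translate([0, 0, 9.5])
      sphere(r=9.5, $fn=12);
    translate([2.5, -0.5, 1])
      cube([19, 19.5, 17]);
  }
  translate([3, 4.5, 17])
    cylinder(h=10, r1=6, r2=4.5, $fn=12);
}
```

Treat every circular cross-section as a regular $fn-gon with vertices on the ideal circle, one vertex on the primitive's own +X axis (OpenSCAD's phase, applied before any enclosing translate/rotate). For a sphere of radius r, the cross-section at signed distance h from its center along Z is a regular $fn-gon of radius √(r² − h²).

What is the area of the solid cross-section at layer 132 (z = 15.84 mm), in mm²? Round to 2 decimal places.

At z = 15.84 mm: the sphere: section is a regular 12-gon, circumradius = √(r²−h²) = √(9.5²−6.34²) = 7.075 (area = (12/2)·7.075²·sin(360°/12) = 150.16 mm²); the 19×19.5 cube at (2.5, -0.5) contributes its full rectangle (area 370.50 mm²); Taking the first minus the rest: starting from the r=9.5 sphere (150.16 mm²), the 19×19.5 cube at (2.5, -0.5) partially overlaps it — only the 22.94 mm² overlap (of its 370.50 mm²) is removed, clipping the outline — area = 127.22 mm²; the cone at (3, 4.5) is absent (z outside [17, 27]); Subtracting the remaining from the first: none of the subtracted shapes is present at this height, so that combined region is unchanged — area = 127.22 mm². Overall, the cross-section is a single solid region. Net area = 127.22 mm².

127.22 mm²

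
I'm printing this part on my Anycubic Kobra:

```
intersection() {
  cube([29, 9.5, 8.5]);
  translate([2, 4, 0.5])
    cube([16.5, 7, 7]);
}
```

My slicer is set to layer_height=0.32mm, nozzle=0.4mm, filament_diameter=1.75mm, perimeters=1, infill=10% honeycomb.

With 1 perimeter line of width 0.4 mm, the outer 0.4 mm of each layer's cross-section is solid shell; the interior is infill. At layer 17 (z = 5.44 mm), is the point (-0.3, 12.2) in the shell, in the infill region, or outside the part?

outside

At z = 5.44 mm: the 29×9.5 cube contributes its full rectangle; the 16.5×7 cube at (2, 4) contributes its full rectangle; Taking the intersection: the 16.5×7 cube at (2, 4) partially overlaps the 29×9.5 cube; clipping to the common part keeps 90.75 mm² — 1 connected region. Overall, the cross-section is a single solid region. The nearest boundary edge runs (2.00, 4.00)→(2.00, 9.50); distance from the point to it = 3.55 mm. The point is not inside any of the regions above, so it lies outside the cross-section (3.55 mm from the nearest boundary).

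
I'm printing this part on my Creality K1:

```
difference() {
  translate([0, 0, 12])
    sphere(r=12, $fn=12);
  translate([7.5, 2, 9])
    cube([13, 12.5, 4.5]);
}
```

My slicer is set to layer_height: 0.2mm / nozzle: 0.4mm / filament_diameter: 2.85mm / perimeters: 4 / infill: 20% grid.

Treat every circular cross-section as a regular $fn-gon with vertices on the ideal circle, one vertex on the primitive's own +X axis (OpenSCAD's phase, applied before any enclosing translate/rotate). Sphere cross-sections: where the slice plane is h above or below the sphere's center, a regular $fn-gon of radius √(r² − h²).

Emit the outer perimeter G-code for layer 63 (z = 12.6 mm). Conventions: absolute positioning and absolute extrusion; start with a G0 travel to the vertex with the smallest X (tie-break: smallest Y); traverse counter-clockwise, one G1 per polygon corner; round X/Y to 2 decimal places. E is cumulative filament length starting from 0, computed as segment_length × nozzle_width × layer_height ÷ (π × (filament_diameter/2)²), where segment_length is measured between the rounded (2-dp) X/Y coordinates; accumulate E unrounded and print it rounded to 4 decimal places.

G0 X-11.98 Y0.00 Z12.60
G1 X-10.38 Y-5.99 E0.0778
G1 X-5.99 Y-10.38 E0.1556
G1 X0.00 Y-11.98 E0.2334
G1 X5.99 Y-10.38 E0.3111
G1 X10.38 Y-5.99 E0.3890
G1 X11.98 Y0.00 E0.4667
G1 X11.45 Y2.00 E0.4927
G1 X7.50 Y2.00 E0.5422
G1 X7.50 Y8.87 E0.6283
G1 X5.99 Y10.38 E0.6551
G1 X0.00 Y11.98 E0.7329
G1 X-5.99 Y10.38 E0.8106
G1 X-10.38 Y5.99 E0.8885
G1 X-11.98 Y0.00 E0.9662

At z = 12.6 mm: the r=12 sphere slices to a regular 12-gon of circumradius 11.985 (√(r²−h²) with h=0.6 from center); the cube at (7.5, 2) is present — its section is the full 13×12.5 rectangle; Subtracting the remaining from the first: starting from the r=12 sphere, the 13×12.5 cube at (7.5, 2) partially overlaps it — only the 17.78 mm² overlap (of its 162.50 mm²) is removed, clipping the outline — 1 connected region. The outline is a single polygon with 14 vertices. Extrusion per mm of travel: 0.4 × 0.2 / (π × 1.425²) = 0.012540. Accumulating E over each segment gives final E = 0.9662.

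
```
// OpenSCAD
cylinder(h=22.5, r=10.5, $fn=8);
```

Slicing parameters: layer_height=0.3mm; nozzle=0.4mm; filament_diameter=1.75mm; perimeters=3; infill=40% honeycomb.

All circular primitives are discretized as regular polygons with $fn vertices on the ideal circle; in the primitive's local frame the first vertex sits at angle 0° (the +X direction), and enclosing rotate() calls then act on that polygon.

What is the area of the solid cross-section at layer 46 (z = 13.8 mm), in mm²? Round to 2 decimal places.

311.83 mm²

At z = 13.8 mm: the r=10.5 cylinder gives a regular 8-gon of circumradius 10.5 (constant along its height) (area = (8/2)·10.500²·sin(360°/8) = 311.83 mm²). Overall, the cross-section is a single solid region. Net area = 311.83 mm².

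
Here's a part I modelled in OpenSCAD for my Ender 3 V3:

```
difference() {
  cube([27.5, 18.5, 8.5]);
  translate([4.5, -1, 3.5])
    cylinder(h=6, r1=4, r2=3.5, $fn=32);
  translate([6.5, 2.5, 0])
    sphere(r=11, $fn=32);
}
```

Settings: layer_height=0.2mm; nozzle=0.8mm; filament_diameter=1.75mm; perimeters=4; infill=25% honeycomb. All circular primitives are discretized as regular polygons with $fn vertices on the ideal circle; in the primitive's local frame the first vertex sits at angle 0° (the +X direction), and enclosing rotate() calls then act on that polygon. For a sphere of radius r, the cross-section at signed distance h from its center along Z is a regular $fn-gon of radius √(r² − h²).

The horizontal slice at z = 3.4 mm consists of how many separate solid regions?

1

At z = 3.4 mm: the cube (footprint 27.5×18.5) is included at this height; the cone at (4.5, -1) is absent (z outside [3.5, 9.5]); the sphere at (6.5, 2.5): section is a regular 32-gon, circumradius = √(r²−h²) = √(11²−3.4²) = 10.461; After the difference (first − rest): starting from the 27.5×18.5 cube, the r=11 sphere at (6.5, 2.5) partially overlaps it — only the 190.57 mm² overlap (of its 341.61 mm²) is removed, clipping the outline — 1 connected region. The result has 1 disconnected region.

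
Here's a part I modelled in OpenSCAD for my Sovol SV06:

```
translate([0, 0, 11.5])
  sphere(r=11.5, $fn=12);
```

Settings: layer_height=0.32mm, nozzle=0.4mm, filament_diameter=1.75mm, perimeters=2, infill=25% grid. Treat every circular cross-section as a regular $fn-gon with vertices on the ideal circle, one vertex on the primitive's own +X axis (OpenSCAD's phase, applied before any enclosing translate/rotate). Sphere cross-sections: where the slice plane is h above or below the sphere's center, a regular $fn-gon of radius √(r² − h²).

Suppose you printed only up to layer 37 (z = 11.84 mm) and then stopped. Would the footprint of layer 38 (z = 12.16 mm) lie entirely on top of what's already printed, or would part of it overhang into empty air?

entirely on top

Compare the two slices. At z = 11.84: the r=11.5 sphere slices to a regular 12-gon of circumradius 11.495 (√(r²−h²) with h=0.34 from center) (area = (12/2)·11.495²·sin(360°/12) = 396.40 mm²). At z = 12.16: the sphere: section is a regular 12-gon, circumradius = √(r²−h²) = √(11.5²−0.66²) = 11.481 (area = (12/2)·11.481²·sin(360°/12) = 395.44 mm²). Checking containment: the cross-section at z = 12.16 is a subset of the cross-section at z = 11.84.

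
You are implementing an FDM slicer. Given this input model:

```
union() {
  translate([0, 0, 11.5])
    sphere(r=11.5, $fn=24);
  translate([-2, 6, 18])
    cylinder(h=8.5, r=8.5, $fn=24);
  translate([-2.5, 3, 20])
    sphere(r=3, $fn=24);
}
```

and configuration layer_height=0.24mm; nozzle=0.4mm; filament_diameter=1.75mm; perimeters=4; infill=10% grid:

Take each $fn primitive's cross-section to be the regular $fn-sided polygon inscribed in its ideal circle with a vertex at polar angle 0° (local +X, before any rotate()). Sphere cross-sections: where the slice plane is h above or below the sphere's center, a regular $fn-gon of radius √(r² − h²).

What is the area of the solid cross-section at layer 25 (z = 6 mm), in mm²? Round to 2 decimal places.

316.79 mm²

At z = 6 mm: the r=11.5 sphere contributes a regular 24-gon of circumradius √(11.5²−5.5²) = 10.100 (area = (24/2)·10.100²·sin(360°/24) = 316.79 mm²); the cylinder at (-2, 6) does not reach this height (z outside [18, 26.5]); the sphere at (-2.5, 3) does not reach this height (|z−center|=14.000 > r=3); Combining (union): only the r=11.5 sphere is present, so the union is just that shape — area = 316.79 mm². Overall, the cross-section is a single solid region. Net area = 316.79 mm².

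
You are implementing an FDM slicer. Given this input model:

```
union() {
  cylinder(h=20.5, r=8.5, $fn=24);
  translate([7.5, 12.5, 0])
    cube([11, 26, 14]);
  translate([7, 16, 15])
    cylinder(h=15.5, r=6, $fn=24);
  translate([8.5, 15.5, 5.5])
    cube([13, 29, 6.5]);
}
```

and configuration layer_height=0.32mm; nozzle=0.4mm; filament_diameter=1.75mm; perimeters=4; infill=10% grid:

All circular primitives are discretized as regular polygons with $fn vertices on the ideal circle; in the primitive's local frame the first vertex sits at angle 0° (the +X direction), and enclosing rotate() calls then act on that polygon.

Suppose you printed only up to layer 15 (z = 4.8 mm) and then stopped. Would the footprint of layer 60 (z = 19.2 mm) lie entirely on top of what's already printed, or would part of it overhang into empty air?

part overhangs

Compare the two slices. At z = 4.8: the r=8.5 cylinder gives a regular 24-gon of circumradius 8.5 (constant along its height) (area = (24/2)·8.500²·sin(360°/24) = 224.40 mm²); the cube at (7.5, 12.5) is present — its section is the full 11×26 rectangle (area 286.00 mm²); the cylinder at (7, 16) does not reach this height (z outside [15, 30.5]); the cube at (8.5, 15.5) does not reach this height (z outside [5.5, 12]); Taking the union: the 2 present regions are separate (no shared area or edge), so areas and boundary lengths simply add and each stays a separate island — area = 510.40 mm². At z = 19.2: the r=8.5 cylinder gives a regular 24-gon of circumradius 8.5 (constant along its height) (area = (24/2)·8.500²·sin(360°/24) = 224.40 mm²); the cube at (7.5, 12.5) does not reach this height (z outside [0, 14]); the r=6 cylinder at (7, 16) contributes a regular 24-gon of circumradius 6 (area = (24/2)·6.000²·sin(360°/24) = 111.81 mm²); the cube at (8.5, 15.5) is absent (z outside [5.5, 12]); Combining (union): the 2 present regions are separate (no shared area or edge), so areas and boundary lengths simply add and each stays a separate island — area = 336.21 mm². Checking containment: at z = 19.2 the cross-section extends beyond the z = 4.8 cross-section by about 68.98 mm².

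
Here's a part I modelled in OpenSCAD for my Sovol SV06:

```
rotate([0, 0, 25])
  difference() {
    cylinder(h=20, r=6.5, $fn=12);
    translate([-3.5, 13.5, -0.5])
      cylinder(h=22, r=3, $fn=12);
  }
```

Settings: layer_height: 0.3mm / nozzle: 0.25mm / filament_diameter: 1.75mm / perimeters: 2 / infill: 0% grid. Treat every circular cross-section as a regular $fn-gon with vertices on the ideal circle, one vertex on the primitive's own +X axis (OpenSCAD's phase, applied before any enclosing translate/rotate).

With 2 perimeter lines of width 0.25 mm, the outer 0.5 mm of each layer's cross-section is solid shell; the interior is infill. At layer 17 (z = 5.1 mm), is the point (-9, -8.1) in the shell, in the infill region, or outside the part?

outside

At z = 5.1 mm: the r=6.5 cylinder gives a regular 12-gon of circumradius 6.5 (constant along its height); the cylinder at (-3.5, 13.5): section is a regular 12-gon, circumradius r=3; Taking the first minus the rest: starting from the r=6.5 cylinder, the r=3 cylinder at (-3.5, 13.5) misses the remaining region (no effect) — 1 connected region; (whole slice rotated 25° about Z — lengths, areas and connectivity unchanged). Overall, the cross-section is a single solid region. Undo the 25° rotation: the query point maps to (-11.580, -3.538) in the un-rotated model frame. The nearest boundary edge runs (-5.63, -3.25)→(-6.50, 0.00); distance from the point to it = 5.82 mm. The point is not inside any of the regions above, so it lies outside the cross-section (5.82 mm from the nearest boundary).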